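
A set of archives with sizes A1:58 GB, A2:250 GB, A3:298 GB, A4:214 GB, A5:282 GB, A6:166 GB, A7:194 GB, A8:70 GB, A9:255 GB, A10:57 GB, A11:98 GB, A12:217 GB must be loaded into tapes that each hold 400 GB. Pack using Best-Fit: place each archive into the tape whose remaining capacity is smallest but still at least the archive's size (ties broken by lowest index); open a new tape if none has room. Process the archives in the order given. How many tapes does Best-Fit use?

Put A1 (58 GB) in tape 1; 342 GB remain.
Put A2 (250 GB) in tape 1; 92 GB remain.
Put A3 (298 GB) in tape 2; 102 GB remain.
Put A4 (214 GB) in tape 3; 186 GB remain.
Put A5 (282 GB) in tape 4; 118 GB remain.
Put A6 (166 GB) in tape 3; 20 GB remain.
Put A7 (194 GB) in tape 5; 206 GB remain.
Put A8 (70 GB) in tape 1; 22 GB remain.
Put A9 (255 GB) in tape 6; 145 GB remain.
Put A10 (57 GB) in tape 2; 45 GB remain.
Put A11 (98 GB) in tape 4; 20 GB remain.
Put A12 (217 GB) in tape 7; 183 GB remain.
Final tapes: [58,250,70] [298,57] [214,166] [282,98] [194] [255] [217].

7 tapes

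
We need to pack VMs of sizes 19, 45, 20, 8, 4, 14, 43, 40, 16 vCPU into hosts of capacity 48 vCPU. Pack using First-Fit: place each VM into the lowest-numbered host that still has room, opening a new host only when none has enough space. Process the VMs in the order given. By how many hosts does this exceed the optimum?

0

First-Fit: [19,20,8] [45] [4,14,16] [43] [40] → 5 hosts.
Total size 209 vCPU; any packing needs at least ⌈209/48⌉ = 5 hosts.
So 5 is already optimal.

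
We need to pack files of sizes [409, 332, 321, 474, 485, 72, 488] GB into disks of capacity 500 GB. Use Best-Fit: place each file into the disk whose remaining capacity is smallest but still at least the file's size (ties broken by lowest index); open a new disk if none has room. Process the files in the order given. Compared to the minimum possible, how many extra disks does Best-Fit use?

0

Best-Fit: [409,72] [332] [321] [474] [485] [488] → 6 disks.
Total size 2581 GB; any packing needs at least ⌈2581/500⌉ = 6 disks.
So 6 is already optimal.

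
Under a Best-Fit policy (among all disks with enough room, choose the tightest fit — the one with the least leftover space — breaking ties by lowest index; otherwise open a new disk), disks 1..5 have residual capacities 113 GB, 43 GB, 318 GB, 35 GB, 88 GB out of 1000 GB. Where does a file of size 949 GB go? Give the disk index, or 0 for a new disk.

0

No disk has ≥ 949 GB free, so a new disk is opened.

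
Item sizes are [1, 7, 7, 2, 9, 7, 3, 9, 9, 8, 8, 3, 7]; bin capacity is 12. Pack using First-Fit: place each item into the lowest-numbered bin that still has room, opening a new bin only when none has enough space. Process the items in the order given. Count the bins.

1 → bin 1 (remaining 11)
7 → bin 1 (remaining 4)
7 → bin 2 (remaining 5)
2 → bin 1 (remaining 2)
9 → bin 3 (remaining 3)
7 → bin 4 (remaining 5)
3 → bin 2 (remaining 2)
9 → bin 5 (remaining 3)
9 → bin 6 (remaining 3)
8 → bin 7 (remaining 4)
8 → bin 8 (remaining 4)
3 → bin 3 (remaining 0)
7 → bin 9 (remaining 5)

9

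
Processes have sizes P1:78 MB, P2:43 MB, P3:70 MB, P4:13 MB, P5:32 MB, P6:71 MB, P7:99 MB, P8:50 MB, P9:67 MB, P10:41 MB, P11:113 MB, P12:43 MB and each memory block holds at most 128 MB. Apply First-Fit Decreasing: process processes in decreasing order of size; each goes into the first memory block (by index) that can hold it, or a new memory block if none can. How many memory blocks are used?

7

Sorted descending: 113, 99, 78, 71, 70, 67, 50, 43, 43, 41, 32, 13.
memory block 1: place 113 MB, 15 MB left
memory block 2: place 99 MB, 29 MB left
memory block 3: place 78 MB, 50 MB left
memory block 4: place 71 MB, 57 MB left
memory block 5: place 70 MB, 58 MB left
memory block 6: place 67 MB, 61 MB left
memory block 3: place 50 MB, 0 MB left
memory block 4: place 43 MB, 14 MB left
memory block 5: place 43 MB, 15 MB left
memory block 6: place 41 MB, 20 MB left
memory block 7: place 32 MB, 96 MB left
memory block 1: place 13 MB, 2 MB left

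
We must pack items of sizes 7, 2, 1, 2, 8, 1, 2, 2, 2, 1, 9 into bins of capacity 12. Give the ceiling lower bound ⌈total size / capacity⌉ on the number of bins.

4

Total size = 7 + 2 + 1 + 2 + 8 + 1 + 2 + 2 + 2 + 1 + 9 = 37.
⌈37 / 12⌉ = 4.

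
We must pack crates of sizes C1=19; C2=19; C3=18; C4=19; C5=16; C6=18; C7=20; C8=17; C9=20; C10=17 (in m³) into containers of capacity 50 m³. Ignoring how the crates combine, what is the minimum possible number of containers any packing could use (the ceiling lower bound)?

4 containers

Total size = 19 + 19 + 18 + 19 + 16 + 18 + 20 + 17 + 20 + 17 = 183 m³.
⌈183 / 50⌉ = 4.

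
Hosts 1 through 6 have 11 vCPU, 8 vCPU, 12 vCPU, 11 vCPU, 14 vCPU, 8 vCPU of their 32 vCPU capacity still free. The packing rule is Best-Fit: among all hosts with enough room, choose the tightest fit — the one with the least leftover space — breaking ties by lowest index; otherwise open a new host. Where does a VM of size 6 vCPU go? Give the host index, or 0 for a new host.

Hosts with room: host 1 (11 vCPU), host 2 (8 vCPU), host 3 (12 vCPU), host 4 (11 vCPU), host 5 (14 vCPU), host 6 (8 vCPU).
Tightest fit is host 2 with 8 vCPU free.

2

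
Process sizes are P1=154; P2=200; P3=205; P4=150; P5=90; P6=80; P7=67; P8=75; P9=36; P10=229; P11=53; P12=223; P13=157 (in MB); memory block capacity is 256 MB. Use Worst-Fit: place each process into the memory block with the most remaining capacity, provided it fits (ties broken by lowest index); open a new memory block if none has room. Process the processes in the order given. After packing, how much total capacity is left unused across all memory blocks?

P1 (154 MB) → memory block 1 (remaining 102 MB)
P2 (200 MB) → memory block 2 (remaining 56 MB)
P3 (205 MB) → memory block 3 (remaining 51 MB)
P4 (150 MB) → memory block 4 (remaining 106 MB)
P5 (90 MB) → memory block 4 (remaining 16 MB)
P6 (80 MB) → memory block 1 (remaining 22 MB)
P7 (67 MB) → memory block 5 (remaining 189 MB)
P8 (75 MB) → memory block 5 (remaining 114 MB)
P9 (36 MB) → memory block 5 (remaining 78 MB)
P10 (229 MB) → memory block 6 (remaining 27 MB)
P11 (53 MB) → memory block 5 (remaining 25 MB)
P12 (223 MB) → memory block 7 (remaining 33 MB)
P13 (157 MB) → memory block 8 (remaining 99 MB)
8 memory blocks × 256 MB = 2048 MB; used 1719 MB; unused 329 MB.

329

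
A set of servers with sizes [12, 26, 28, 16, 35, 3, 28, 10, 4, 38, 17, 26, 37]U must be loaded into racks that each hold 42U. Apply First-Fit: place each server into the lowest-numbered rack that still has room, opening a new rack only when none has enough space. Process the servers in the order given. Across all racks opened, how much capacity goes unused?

rack 1: place 12U, 30U left
rack 1: place 26U, 4U left
rack 2: place 28U, 14U left
rack 3: place 16U, 26U left
rack 4: place 35U, 7U left
rack 1: place 3U, 1U left
rack 5: place 28U, 14U left
rack 2: place 10U, 4U left
rack 2: place 4U, 0U left
rack 6: place 38U, 4U left
rack 3: place 17U, 9U left
rack 7: place 26U, 16U left
rack 8: place 37U, 5U left
8 racks × 42U = 336U; used 280U; unused 56U.

56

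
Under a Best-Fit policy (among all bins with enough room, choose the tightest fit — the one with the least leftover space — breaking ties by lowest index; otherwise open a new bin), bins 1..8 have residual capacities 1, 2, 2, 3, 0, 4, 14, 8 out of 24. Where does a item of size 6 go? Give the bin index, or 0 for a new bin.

Bins with room: bin 7 (14), bin 8 (8).
Tightest fit is bin 8 with 8 free.

8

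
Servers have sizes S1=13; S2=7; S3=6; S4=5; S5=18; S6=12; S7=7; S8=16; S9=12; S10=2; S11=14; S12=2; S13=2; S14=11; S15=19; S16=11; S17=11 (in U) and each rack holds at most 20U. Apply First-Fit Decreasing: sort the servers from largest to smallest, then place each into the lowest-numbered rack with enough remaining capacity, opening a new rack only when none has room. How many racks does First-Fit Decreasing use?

10

Sorted descending: 19, 18, 16, 14, 13, 12, 12, 11, 11, 11, 7, 7, 6, 5, 2, 2, 2.
19U → rack 1 (remaining 1U)
18U → rack 2 (remaining 2U)
16U → rack 3 (remaining 4U)
14U → rack 4 (remaining 6U)
13U → rack 5 (remaining 7U)
12U → rack 6 (remaining 8U)
12U → rack 7 (remaining 8U)
11U → rack 8 (remaining 9U)
11U → rack 9 (remaining 9U)
11U → rack 10 (remaining 9U)
7U → rack 5 (remaining 0U)
7U → rack 6 (remaining 1U)
6U → rack 4 (remaining 0U)
5U → rack 7 (remaining 3U)
2U → rack 2 (remaining 0U)
2U → rack 3 (remaining 2U)
2U → rack 3 (remaining 0U)
Final racks: [19] [18,2] [16,2,2] [14,6] [13,7] [12,7] [12,5] [11] [11] [11].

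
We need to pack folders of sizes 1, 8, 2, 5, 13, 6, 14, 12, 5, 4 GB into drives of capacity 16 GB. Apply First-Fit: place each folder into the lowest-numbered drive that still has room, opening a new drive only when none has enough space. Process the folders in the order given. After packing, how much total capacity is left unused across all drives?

Put 1 GB in drive 1; 15 GB remain.
Put 8 GB in drive 1; 7 GB remain.
Put 2 GB in drive 1; 5 GB remain.
Put 5 GB in drive 1; 0 GB remain.
Put 13 GB in drive 2; 3 GB remain.
Put 6 GB in drive 3; 10 GB remain.
Put 14 GB in drive 4; 2 GB remain.
Put 12 GB in drive 5; 4 GB remain.
Put 5 GB in drive 3; 5 GB remain.
Put 4 GB in drive 3; 1 GB remain.
5 drives × 16 GB = 80 GB; used 70 GB; unused 10 GB.

10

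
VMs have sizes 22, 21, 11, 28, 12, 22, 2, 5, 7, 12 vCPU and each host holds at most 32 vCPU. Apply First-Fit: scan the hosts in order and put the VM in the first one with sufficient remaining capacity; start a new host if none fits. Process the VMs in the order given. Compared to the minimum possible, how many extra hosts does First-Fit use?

0

First-Fit: [22,2,5] [21,11] [28] [12,7,12] [22] → 5 hosts.
Total size 142 vCPU; any packing needs at least ⌈142/32⌉ = 5 hosts.
So 5 is already optimal.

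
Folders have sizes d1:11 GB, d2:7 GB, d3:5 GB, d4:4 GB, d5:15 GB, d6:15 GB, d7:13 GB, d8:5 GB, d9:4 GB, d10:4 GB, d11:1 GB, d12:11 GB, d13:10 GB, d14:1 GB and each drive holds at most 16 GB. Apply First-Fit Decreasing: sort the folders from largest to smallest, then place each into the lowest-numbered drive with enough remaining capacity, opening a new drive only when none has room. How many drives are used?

Sorted descending: 15, 15, 13, 11, 11, 10, 7, 5, 5, 4, 4, 4, 1, 1.
drive 1: place 15 GB, 1 GB left
drive 2: place 15 GB, 1 GB left
drive 3: place 13 GB, 3 GB left
drive 4: place 11 GB, 5 GB left
drive 5: place 11 GB, 5 GB left
drive 6: place 10 GB, 6 GB left
drive 7: place 7 GB, 9 GB left
drive 4: place 5 GB, 0 GB left
drive 5: place 5 GB, 0 GB left
drive 6: place 4 GB, 2 GB left
drive 7: place 4 GB, 5 GB left
drive 7: place 4 GB, 1 GB left
drive 1: place 1 GB, 0 GB left
drive 2: place 1 GB, 0 GB left
Final drives: [15,1] [15,1] [13] [11,5] [11,5] [10,4] [7,4,4].

7 drives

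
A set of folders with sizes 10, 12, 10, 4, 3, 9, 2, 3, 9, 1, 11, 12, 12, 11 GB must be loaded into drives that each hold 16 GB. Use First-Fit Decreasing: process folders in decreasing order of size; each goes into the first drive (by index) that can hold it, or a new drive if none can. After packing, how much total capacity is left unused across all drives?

Sorted descending: 12, 12, 12, 11, 11, 10, 10, 9, 9, 4, 3, 3, 2, 1.
Put 12 GB in drive 1; 4 GB remain.
Put 12 GB in drive 2; 4 GB remain.
Put 12 GB in drive 3; 4 GB remain.
Put 11 GB in drive 4; 5 GB remain.
Put 11 GB in drive 5; 5 GB remain.
Put 10 GB in drive 6; 6 GB remain.
Put 10 GB in drive 7; 6 GB remain.
Put 9 GB in drive 8; 7 GB remain.
Put 9 GB in drive 9; 7 GB remain.
Put 4 GB in drive 1; 0 GB remain.
Put 3 GB in drive 2; 1 GB remain.
Put 3 GB in drive 3; 1 GB remain.
Put 2 GB in drive 4; 3 GB remain.
Put 1 GB in drive 2; 0 GB remain.
9 drives × 16 GB = 144 GB; used 109 GB; unused 35 GB.

35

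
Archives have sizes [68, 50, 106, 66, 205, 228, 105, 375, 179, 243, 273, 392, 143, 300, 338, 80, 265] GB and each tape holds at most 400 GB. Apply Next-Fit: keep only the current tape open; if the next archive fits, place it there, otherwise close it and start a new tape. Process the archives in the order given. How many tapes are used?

tape 1: place 68 GB, 332 GB left
tape 1: place 50 GB, 282 GB left
tape 1: place 106 GB, 176 GB left
tape 1: place 66 GB, 110 GB left
tape 2: place 205 GB, 195 GB left
tape 3: place 228 GB, 172 GB left
tape 3: place 105 GB, 67 GB left
tape 4: place 375 GB, 25 GB left
tape 5: place 179 GB, 221 GB left
tape 6: place 243 GB, 157 GB left
tape 7: place 273 GB, 127 GB left
tape 8: place 392 GB, 8 GB left
tape 9: place 143 GB, 257 GB left
tape 10: place 300 GB, 100 GB left
tape 11: place 338 GB, 62 GB left
tape 12: place 80 GB, 320 GB left
tape 12: place 265 GB, 55 GB left
Final tapes: [68,50,106,66] [205] [228,105] [375] [179] [243] [273] [392] [143] [300] [338] [80,265].

12 tapes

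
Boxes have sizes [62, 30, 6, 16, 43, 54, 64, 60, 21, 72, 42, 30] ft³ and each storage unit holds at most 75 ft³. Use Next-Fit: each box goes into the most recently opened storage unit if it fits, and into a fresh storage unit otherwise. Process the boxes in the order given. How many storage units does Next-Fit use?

9

62 ft³ → storage unit 1 (remaining 13 ft³)
30 ft³ → storage unit 2 (remaining 45 ft³)
6 ft³ → storage unit 2 (remaining 39 ft³)
16 ft³ → storage unit 2 (remaining 23 ft³)
43 ft³ → storage unit 3 (remaining 32 ft³)
54 ft³ → storage unit 4 (remaining 21 ft³)
64 ft³ → storage unit 5 (remaining 11 ft³)
60 ft³ → storage unit 6 (remaining 15 ft³)
21 ft³ → storage unit 7 (remaining 54 ft³)
72 ft³ → storage unit 8 (remaining 3 ft³)
42 ft³ → storage unit 9 (remaining 33 ft³)
30 ft³ → storage unit 9 (remaining 3 ft³)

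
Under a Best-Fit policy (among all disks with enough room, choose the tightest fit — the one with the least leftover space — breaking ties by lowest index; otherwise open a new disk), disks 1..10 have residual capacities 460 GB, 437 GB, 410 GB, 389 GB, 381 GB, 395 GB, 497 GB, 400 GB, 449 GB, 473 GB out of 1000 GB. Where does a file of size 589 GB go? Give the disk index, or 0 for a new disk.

No disk has ≥ 589 GB free, so a new disk is opened.

0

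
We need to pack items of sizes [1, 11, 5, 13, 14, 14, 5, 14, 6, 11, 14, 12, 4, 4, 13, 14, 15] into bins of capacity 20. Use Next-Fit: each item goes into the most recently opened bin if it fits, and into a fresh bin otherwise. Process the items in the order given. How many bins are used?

11 bins

Put 1 in bin 1; 19 remain.
Put 11 in bin 1; 8 remain.
Put 5 in bin 1; 3 remain.
Put 13 in bin 2; 7 remain.
Put 14 in bin 3; 6 remain.
Put 14 in bin 4; 6 remain.
Put 5 in bin 4; 1 remain.
Put 14 in bin 5; 6 remain.
Put 6 in bin 5; 0 remain.
Put 11 in bin 6; 9 remain.
Put 14 in bin 7; 6 remain.
Put 12 in bin 8; 8 remain.
Put 4 in bin 8; 4 remain.
Put 4 in bin 8; 0 remain.
Put 13 in bin 9; 7 remain.
Put 14 in bin 10; 6 remain.
Put 15 in bin 11; 5 remain.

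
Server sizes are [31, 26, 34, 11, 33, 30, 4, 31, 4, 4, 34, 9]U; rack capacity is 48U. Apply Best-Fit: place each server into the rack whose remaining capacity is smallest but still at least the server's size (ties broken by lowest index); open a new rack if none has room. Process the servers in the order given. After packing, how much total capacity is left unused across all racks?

85

rack 1: place 31U, 17U left
rack 2: place 26U, 22U left
rack 3: place 34U, 14U left
rack 3: place 11U, 3U left
rack 4: place 33U, 15U left
rack 5: place 30U, 18U left
rack 4: place 4U, 11U left
rack 6: place 31U, 17U left
rack 4: place 4U, 7U left
rack 4: place 4U, 3U left
rack 7: place 34U, 14U left
rack 7: place 9U, 5U left
7 racks × 48U = 336U; used 251U; unused 85U.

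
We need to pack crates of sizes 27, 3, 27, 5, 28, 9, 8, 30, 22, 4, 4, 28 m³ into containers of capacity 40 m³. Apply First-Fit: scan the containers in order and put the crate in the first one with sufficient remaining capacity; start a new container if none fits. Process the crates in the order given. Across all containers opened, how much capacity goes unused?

45

container 1: place 27 m³, 13 m³ left
container 1: place 3 m³, 10 m³ left
container 2: place 27 m³, 13 m³ left
container 1: place 5 m³, 5 m³ left
container 3: place 28 m³, 12 m³ left
container 2: place 9 m³, 4 m³ left
container 3: place 8 m³, 4 m³ left
container 4: place 30 m³, 10 m³ left
container 5: place 22 m³, 18 m³ left
container 1: place 4 m³, 1 m³ left
container 2: place 4 m³, 0 m³ left
container 6: place 28 m³, 12 m³ left
6 containers × 40 m³ = 240 m³; used 195 m³; unused 45 m³.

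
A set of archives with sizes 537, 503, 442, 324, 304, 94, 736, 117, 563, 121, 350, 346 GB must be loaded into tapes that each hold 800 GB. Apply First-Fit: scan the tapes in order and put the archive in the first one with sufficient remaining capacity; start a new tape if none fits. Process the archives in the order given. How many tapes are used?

7 tapes

Put 537 GB in tape 1; 263 GB remain.
Put 503 GB in tape 2; 297 GB remain.
Put 442 GB in tape 3; 358 GB remain.
Put 324 GB in tape 3; 34 GB remain.
Put 304 GB in tape 4; 496 GB remain.
Put 94 GB in tape 1; 169 GB remain.
Put 736 GB in tape 5; 64 GB remain.
Put 117 GB in tape 1; 52 GB remain.
Put 563 GB in tape 6; 237 GB remain.
Put 121 GB in tape 2; 176 GB remain.
Put 350 GB in tape 4; 146 GB remain.
Put 346 GB in tape 7; 454 GB remain.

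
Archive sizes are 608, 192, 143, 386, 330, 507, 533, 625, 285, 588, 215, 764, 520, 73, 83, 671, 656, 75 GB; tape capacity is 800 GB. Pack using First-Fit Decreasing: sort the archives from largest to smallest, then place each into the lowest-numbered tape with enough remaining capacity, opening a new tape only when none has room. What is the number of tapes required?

10

Sorted descending: 764, 671, 656, 625, 608, 588, 533, 520, 507, 386, 330, 285, 215, 192, 143, 83, 75, 73.
Put 764 GB in tape 1; 36 GB remain.
Put 671 GB in tape 2; 129 GB remain.
Put 656 GB in tape 3; 144 GB remain.
Put 625 GB in tape 4; 175 GB remain.
Put 608 GB in tape 5; 192 GB remain.
Put 588 GB in tape 6; 212 GB remain.
Put 533 GB in tape 7; 267 GB remain.
Put 520 GB in tape 8; 280 GB remain.
Put 507 GB in tape 9; 293 GB remain.
Put 386 GB in tape 10; 414 GB remain.
Put 330 GB in tape 10; 84 GB remain.
Put 285 GB in tape 9; 8 GB remain.
Put 215 GB in tape 7; 52 GB remain.
Put 192 GB in tape 5; 0 GB remain.
Put 143 GB in tape 3; 1 GB remain.
Put 83 GB in tape 2; 46 GB remain.
Put 75 GB in tape 4; 100 GB remain.
Put 73 GB in tape 4; 27 GB remain.
Final tapes: [764] [671,83] [656,143] [625,75,73] [608,192] [588] [533,215] [520] [507,285] [386,330].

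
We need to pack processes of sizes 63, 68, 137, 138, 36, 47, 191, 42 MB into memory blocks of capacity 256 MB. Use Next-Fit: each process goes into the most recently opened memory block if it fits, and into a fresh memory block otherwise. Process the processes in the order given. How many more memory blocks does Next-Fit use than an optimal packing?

Next-Fit: [63,68] [137] [138,36,47] [191,42] → 4 memory blocks.
Total size 722 MB; any packing needs at least ⌈722/256⌉ = 3 memory blocks.
An optimal packing achieves that bound: [191,63] [138,68,47] [137,42,36] → 3 memory blocks.
Excess: 4 − 3 = 1.

1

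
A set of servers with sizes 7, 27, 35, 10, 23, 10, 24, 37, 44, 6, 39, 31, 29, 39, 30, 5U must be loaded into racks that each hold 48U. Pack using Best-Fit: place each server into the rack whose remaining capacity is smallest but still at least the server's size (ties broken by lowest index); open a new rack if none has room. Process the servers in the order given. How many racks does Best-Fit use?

10

Put 7U in rack 1; 41U remain.
Put 27U in rack 1; 14U remain.
Put 35U in rack 2; 13U remain.
Put 10U in rack 2; 3U remain.
Put 23U in rack 3; 25U remain.
Put 10U in rack 1; 4U remain.
Put 24U in rack 3; 1U remain.
Put 37U in rack 4; 11U remain.
Put 44U in rack 5; 4U remain.
Put 6U in rack 4; 5U remain.
Put 39U in rack 6; 9U remain.
Put 31U in rack 7; 17U remain.
Put 29U in rack 8; 19U remain.
Put 39U in rack 9; 9U remain.
Put 30U in rack 10; 18U remain.
Put 5U in rack 4; 0U remain.
Final racks: [7,27,10] [35,10] [23,24] [37,6,5] [44] [39] [31] [29] [39] [30].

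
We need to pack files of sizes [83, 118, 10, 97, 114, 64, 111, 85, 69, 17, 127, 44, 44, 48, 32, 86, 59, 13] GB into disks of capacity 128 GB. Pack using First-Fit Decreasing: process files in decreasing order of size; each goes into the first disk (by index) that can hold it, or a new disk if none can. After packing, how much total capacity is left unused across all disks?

Sorted descending: 127, 118, 114, 111, 97, 86, 85, 83, 69, 64, 59, 48, 44, 44, 32, 17, 13, 10.
Put 127 GB in disk 1; 1 GB remain.
Put 118 GB in disk 2; 10 GB remain.
Put 114 GB in disk 3; 14 GB remain.
Put 111 GB in disk 4; 17 GB remain.
Put 97 GB in disk 5; 31 GB remain.
Put 86 GB in disk 6; 42 GB remain.
Put 85 GB in disk 7; 43 GB remain.
Put 83 GB in disk 8; 45 GB remain.
Put 69 GB in disk 9; 59 GB remain.
Put 64 GB in disk 10; 64 GB remain.
Put 59 GB in disk 9; 0 GB remain.
Put 48 GB in disk 10; 16 GB remain.
Put 44 GB in disk 8; 1 GB remain.
Put 44 GB in disk 11; 84 GB remain.
Put 32 GB in disk 6; 10 GB remain.
Put 17 GB in disk 4; 0 GB remain.
Put 13 GB in disk 3; 1 GB remain.
Put 10 GB in disk 2; 0 GB remain.
11 disks × 128 GB = 1408 GB; used 1221 GB; unused 187 GB.

187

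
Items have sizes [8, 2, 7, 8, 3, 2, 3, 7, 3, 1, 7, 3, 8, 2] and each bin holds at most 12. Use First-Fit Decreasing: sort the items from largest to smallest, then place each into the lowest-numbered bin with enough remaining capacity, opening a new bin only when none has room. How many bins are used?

6

Sorted descending: 8, 8, 8, 7, 7, 7, 3, 3, 3, 3, 2, 2, 2, 1.
Put 8 in bin 1; 4 remain.
Put 8 in bin 2; 4 remain.
Put 8 in bin 3; 4 remain.
Put 7 in bin 4; 5 remain.
Put 7 in bin 5; 5 remain.
Put 7 in bin 6; 5 remain.
Put 3 in bin 1; 1 remain.
Put 3 in bin 2; 1 remain.
Put 3 in bin 3; 1 remain.
Put 3 in bin 4; 2 remain.
Put 2 in bin 4; 0 remain.
Put 2 in bin 5; 3 remain.
Put 2 in bin 5; 1 remain.
Put 1 in bin 1; 0 remain.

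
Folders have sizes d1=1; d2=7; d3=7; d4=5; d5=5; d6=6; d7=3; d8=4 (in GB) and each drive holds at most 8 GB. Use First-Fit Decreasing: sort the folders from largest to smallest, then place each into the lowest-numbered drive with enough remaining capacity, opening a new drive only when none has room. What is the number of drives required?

Sorted descending: 7, 7, 6, 5, 5, 4, 3, 1.
7 GB → drive 1 (remaining 1 GB)
7 GB → drive 2 (remaining 1 GB)
6 GB → drive 3 (remaining 2 GB)
5 GB → drive 4 (remaining 3 GB)
5 GB → drive 5 (remaining 3 GB)
4 GB → drive 6 (remaining 4 GB)
3 GB → drive 4 (remaining 0 GB)
1 GB → drive 1 (remaining 0 GB)

6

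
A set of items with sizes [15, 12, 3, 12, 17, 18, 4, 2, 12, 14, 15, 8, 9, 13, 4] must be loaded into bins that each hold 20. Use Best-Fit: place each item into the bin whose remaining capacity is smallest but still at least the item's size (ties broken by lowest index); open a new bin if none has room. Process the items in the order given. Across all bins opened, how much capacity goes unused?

42

Put 15 in bin 1; 5 remain.
Put 12 in bin 2; 8 remain.
Put 3 in bin 1; 2 remain.
Put 12 in bin 3; 8 remain.
Put 17 in bin 4; 3 remain.
Put 18 in bin 5; 2 remain.
Put 4 in bin 2; 4 remain.
Put 2 in bin 1; 0 remain.
Put 12 in bin 6; 8 remain.
Put 14 in bin 7; 6 remain.
Put 15 in bin 8; 5 remain.
Put 8 in bin 3; 0 remain.
Put 9 in bin 9; 11 remain.
Put 13 in bin 10; 7 remain.
Put 4 in bin 2; 0 remain.
10 bins × 20 = 200; used 158; unused 42.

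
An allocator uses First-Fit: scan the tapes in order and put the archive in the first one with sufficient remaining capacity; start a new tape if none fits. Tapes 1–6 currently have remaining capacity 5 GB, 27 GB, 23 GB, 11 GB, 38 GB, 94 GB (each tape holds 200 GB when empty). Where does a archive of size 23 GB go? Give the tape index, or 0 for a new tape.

2

Tapes with room: tape 2 (27 GB), tape 3 (23 GB), tape 5 (38 GB), tape 6 (94 GB).
The first with room is tape 2.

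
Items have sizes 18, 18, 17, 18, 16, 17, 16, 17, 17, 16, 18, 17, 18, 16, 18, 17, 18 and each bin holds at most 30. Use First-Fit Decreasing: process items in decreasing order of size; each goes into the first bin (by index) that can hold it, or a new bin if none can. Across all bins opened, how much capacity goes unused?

218

Sorted descending: 18, 18, 18, 18, 18, 18, 18, 17, 17, 17, 17, 17, 17, 16, 16, 16, 16.
18 → bin 1 (remaining 12)
18 → bin 2 (remaining 12)
18 → bin 3 (remaining 12)
18 → bin 4 (remaining 12)
18 → bin 5 (remaining 12)
18 → bin 6 (remaining 12)
18 → bin 7 (remaining 12)
17 → bin 8 (remaining 13)
17 → bin 9 (remaining 13)
17 → bin 10 (remaining 13)
17 → bin 11 (remaining 13)
17 → bin 12 (remaining 13)
17 → bin 13 (remaining 13)
16 → bin 14 (remaining 14)
16 → bin 15 (remaining 14)
16 → bin 16 (remaining 14)
16 → bin 17 (remaining 14)
17 bins × 30 = 510; used 292; unused 218.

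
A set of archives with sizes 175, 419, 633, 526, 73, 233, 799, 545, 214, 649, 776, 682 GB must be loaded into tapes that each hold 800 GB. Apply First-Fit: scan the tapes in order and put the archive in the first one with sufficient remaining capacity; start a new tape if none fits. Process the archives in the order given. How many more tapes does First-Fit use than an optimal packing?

First-Fit: [175,419,73] [633] [526,233] [799] [545,214] [649] [776] [682] → 8 tapes.
Total size 5724 GB; any packing needs at least ⌈5724/800⌉ = 8 tapes.
So 8 is already optimal.

0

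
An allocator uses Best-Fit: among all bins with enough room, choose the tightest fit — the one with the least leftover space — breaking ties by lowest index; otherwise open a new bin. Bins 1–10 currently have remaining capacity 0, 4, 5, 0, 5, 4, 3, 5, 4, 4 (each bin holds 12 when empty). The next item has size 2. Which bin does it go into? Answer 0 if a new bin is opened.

Bins with room: bin 2 (4), bin 3 (5), bin 5 (5), bin 6 (4), bin 7 (3), bin 8 (5), bin 9 (4), bin 10 (4).
Tightest fit is bin 7 with 3 free.

7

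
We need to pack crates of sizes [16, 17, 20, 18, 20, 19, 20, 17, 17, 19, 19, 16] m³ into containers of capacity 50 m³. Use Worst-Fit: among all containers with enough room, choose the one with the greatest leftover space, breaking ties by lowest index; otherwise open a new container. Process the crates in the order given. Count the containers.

6 containers

container 1: place 16 m³, 34 m³ left
container 1: place 17 m³, 17 m³ left
container 2: place 20 m³, 30 m³ left
container 2: place 18 m³, 12 m³ left
container 3: place 20 m³, 30 m³ left
container 3: place 19 m³, 11 m³ left
container 4: place 20 m³, 30 m³ left
container 4: place 17 m³, 13 m³ left
container 1: place 17 m³, 0 m³ left
container 5: place 19 m³, 31 m³ left
container 5: place 19 m³, 12 m³ left
container 6: place 16 m³, 34 m³ left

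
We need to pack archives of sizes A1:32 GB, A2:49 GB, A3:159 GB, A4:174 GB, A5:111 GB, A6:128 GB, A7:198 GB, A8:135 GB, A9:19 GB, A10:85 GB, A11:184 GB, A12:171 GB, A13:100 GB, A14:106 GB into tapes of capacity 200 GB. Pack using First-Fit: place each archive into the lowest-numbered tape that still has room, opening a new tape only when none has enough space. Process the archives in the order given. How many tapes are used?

A1 (32 GB) → tape 1 (remaining 168 GB)
A2 (49 GB) → tape 1 (remaining 119 GB)
A3 (159 GB) → tape 2 (remaining 41 GB)
A4 (174 GB) → tape 3 (remaining 26 GB)
A5 (111 GB) → tape 1 (remaining 8 GB)
A6 (128 GB) → tape 4 (remaining 72 GB)
A7 (198 GB) → tape 5 (remaining 2 GB)
A8 (135 GB) → tape 6 (remaining 65 GB)
A9 (19 GB) → tape 2 (remaining 22 GB)
A10 (85 GB) → tape 7 (remaining 115 GB)
A11 (184 GB) → tape 8 (remaining 16 GB)
A12 (171 GB) → tape 9 (remaining 29 GB)
A13 (100 GB) → tape 7 (remaining 15 GB)
A14 (106 GB) → tape 10 (remaining 94 GB)

10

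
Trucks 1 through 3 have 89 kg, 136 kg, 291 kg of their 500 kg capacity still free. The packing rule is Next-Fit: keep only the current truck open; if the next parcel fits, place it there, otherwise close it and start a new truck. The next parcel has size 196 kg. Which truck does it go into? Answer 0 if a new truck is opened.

Next-Fit only looks at truck 3, which has 291 kg free.
196 kg fits there.

3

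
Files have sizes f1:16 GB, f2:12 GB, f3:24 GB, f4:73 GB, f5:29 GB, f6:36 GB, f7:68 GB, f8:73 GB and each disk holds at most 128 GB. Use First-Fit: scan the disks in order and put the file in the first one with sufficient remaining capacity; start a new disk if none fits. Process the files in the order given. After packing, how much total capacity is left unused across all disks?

181

disk 1: place f1 (16 GB), 112 GB left
disk 1: place f2 (12 GB), 100 GB left
disk 1: place f3 (24 GB), 76 GB left
disk 1: place f4 (73 GB), 3 GB left
disk 2: place f5 (29 GB), 99 GB left
disk 2: place f6 (36 GB), 63 GB left
disk 3: place f7 (68 GB), 60 GB left
disk 4: place f8 (73 GB), 55 GB left
4 disks × 128 GB = 512 GB; used 331 GB; unused 181 GB.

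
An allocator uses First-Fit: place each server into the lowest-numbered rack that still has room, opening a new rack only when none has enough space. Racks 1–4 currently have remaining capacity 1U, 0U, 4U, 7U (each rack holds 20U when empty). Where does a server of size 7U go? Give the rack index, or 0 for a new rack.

Racks with room: rack 4 (7U).
The first with room is rack 4.

4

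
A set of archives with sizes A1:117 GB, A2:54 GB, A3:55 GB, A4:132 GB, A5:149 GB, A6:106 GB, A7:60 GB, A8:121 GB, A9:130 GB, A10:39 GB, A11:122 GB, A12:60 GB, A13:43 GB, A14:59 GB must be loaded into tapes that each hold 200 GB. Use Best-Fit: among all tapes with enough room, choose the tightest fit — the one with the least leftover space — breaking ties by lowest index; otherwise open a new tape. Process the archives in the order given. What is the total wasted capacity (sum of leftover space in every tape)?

A1 (117 GB) → tape 1 (remaining 83 GB)
A2 (54 GB) → tape 1 (remaining 29 GB)
A3 (55 GB) → tape 2 (remaining 145 GB)
A4 (132 GB) → tape 2 (remaining 13 GB)
A5 (149 GB) → tape 3 (remaining 51 GB)
A6 (106 GB) → tape 4 (remaining 94 GB)
A7 (60 GB) → tape 4 (remaining 34 GB)
A8 (121 GB) → tape 5 (remaining 79 GB)
A9 (130 GB) → tape 6 (remaining 70 GB)
A10 (39 GB) → tape 3 (remaining 12 GB)
A11 (122 GB) → tape 7 (remaining 78 GB)
A12 (60 GB) → tape 6 (remaining 10 GB)
A13 (43 GB) → tape 7 (remaining 35 GB)
A14 (59 GB) → tape 5 (remaining 20 GB)
7 tapes × 200 GB = 1400 GB; used 1247 GB; unused 153 GB.

153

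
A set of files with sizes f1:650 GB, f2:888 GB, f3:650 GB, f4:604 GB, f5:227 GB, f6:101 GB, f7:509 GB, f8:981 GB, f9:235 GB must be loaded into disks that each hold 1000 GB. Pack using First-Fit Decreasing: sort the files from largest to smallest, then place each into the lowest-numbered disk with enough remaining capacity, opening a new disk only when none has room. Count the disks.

6

Sorted descending: 981, 888, 650, 650, 604, 509, 235, 227, 101.
Put 981 GB in disk 1; 19 GB remain.
Put 888 GB in disk 2; 112 GB remain.
Put 650 GB in disk 3; 350 GB remain.
Put 650 GB in disk 4; 350 GB remain.
Put 604 GB in disk 5; 396 GB remain.
Put 509 GB in disk 6; 491 GB remain.
Put 235 GB in disk 3; 115 GB remain.
Put 227 GB in disk 4; 123 GB remain.
Put 101 GB in disk 2; 11 GB remain.
Final disks: [981] [888,101] [650,235] [650,227] [604] [509].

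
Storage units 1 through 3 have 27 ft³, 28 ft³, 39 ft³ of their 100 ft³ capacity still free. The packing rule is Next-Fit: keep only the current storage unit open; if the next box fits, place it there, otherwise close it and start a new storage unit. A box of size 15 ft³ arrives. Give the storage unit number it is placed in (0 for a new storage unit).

3

Next-Fit only looks at storage unit 3, which has 39 ft³ free.
15 ft³ fits there.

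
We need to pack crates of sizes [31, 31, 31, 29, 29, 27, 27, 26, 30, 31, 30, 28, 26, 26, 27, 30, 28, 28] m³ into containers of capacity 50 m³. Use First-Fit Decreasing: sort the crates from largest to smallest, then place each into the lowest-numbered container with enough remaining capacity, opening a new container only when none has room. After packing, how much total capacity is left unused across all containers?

Sorted descending: 31, 31, 31, 31, 30, 30, 30, 29, 29, 28, 28, 28, 27, 27, 27, 26, 26, 26.
31 m³ → container 1 (remaining 19 m³)
31 m³ → container 2 (remaining 19 m³)
31 m³ → container 3 (remaining 19 m³)
31 m³ → container 4 (remaining 19 m³)
30 m³ → container 5 (remaining 20 m³)
30 m³ → container 6 (remaining 20 m³)
30 m³ → container 7 (remaining 20 m³)
29 m³ → container 8 (remaining 21 m³)
29 m³ → container 9 (remaining 21 m³)
28 m³ → container 10 (remaining 22 m³)
28 m³ → container 11 (remaining 22 m³)
28 m³ → container 12 (remaining 22 m³)
27 m³ → container 13 (remaining 23 m³)
27 m³ → container 14 (remaining 23 m³)
27 m³ → container 15 (remaining 23 m³)
26 m³ → container 16 (remaining 24 m³)
26 m³ → container 17 (remaining 24 m³)
26 m³ → container 18 (remaining 24 m³)
18 containers × 50 m³ = 900 m³; used 515 m³; unused 385 m³.

385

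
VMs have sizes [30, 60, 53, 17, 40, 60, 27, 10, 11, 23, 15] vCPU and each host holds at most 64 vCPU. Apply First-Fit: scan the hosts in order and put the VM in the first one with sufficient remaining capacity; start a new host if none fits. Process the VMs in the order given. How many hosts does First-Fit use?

6 hosts

30 vCPU → host 1 (remaining 34 vCPU)
60 vCPU → host 2 (remaining 4 vCPU)
53 vCPU → host 3 (remaining 11 vCPU)
17 vCPU → host 1 (remaining 17 vCPU)
40 vCPU → host 4 (remaining 24 vCPU)
60 vCPU → host 5 (remaining 4 vCPU)
27 vCPU → host 6 (remaining 37 vCPU)
10 vCPU → host 1 (remaining 7 vCPU)
11 vCPU → host 3 (remaining 0 vCPU)
23 vCPU → host 4 (remaining 1 vCPU)
15 vCPU → host 6 (remaining 22 vCPU)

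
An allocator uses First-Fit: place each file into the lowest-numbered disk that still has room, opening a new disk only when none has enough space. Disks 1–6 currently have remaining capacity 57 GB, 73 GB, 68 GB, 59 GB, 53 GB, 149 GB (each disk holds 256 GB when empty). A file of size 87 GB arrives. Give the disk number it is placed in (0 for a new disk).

Disks with room: disk 6 (149 GB).
The first with room is disk 6.

6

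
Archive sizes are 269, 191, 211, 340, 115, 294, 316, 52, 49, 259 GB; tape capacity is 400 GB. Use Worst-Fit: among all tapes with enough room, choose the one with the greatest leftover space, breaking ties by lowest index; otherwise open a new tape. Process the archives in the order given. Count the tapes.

7

Put 269 GB in tape 1; 131 GB remain.
Put 191 GB in tape 2; 209 GB remain.
Put 211 GB in tape 3; 189 GB remain.
Put 340 GB in tape 4; 60 GB remain.
Put 115 GB in tape 2; 94 GB remain.
Put 294 GB in tape 5; 106 GB remain.
Put 316 GB in tape 6; 84 GB remain.
Put 52 GB in tape 3; 137 GB remain.
Put 49 GB in tape 3; 88 GB remain.
Put 259 GB in tape 7; 141 GB remain.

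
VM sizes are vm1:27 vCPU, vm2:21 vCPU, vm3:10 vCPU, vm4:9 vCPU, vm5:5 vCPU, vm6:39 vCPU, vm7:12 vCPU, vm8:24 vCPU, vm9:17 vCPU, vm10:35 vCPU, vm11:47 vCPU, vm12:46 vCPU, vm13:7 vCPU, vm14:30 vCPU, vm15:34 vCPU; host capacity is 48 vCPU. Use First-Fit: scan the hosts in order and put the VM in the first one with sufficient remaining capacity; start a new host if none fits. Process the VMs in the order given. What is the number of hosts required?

9 hosts

Put vm1 (27 vCPU) in host 1; 21 vCPU remain.
Put vm2 (21 vCPU) in host 1; 0 vCPU remain.
Put vm3 (10 vCPU) in host 2; 38 vCPU remain.
Put vm4 (9 vCPU) in host 2; 29 vCPU remain.
Put vm5 (5 vCPU) in host 2; 24 vCPU remain.
Put vm6 (39 vCPU) in host 3; 9 vCPU remain.
Put vm7 (12 vCPU) in host 2; 12 vCPU remain.
Put vm8 (24 vCPU) in host 4; 24 vCPU remain.
Put vm9 (17 vCPU) in host 4; 7 vCPU remain.
Put vm10 (35 vCPU) in host 5; 13 vCPU remain.
Put vm11 (47 vCPU) in host 6; 1 vCPU remain.
Put vm12 (46 vCPU) in host 7; 2 vCPU remain.
Put vm13 (7 vCPU) in host 2; 5 vCPU remain.
Put vm14 (30 vCPU) in host 8; 18 vCPU remain.
Put vm15 (34 vCPU) in host 9; 14 vCPU remain.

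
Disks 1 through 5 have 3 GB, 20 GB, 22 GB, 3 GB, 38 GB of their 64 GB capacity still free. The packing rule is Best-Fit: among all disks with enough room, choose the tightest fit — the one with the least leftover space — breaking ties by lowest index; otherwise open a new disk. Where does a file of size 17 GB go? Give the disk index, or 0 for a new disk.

Disks with room: disk 2 (20 GB), disk 3 (22 GB), disk 5 (38 GB).
Tightest fit is disk 2 with 20 GB free.

2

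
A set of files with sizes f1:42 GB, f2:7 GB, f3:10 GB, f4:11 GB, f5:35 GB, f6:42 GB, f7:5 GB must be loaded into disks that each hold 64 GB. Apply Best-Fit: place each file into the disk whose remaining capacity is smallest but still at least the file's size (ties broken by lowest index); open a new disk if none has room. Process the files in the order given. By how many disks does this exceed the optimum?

0

Best-Fit: [42,7,10,5] [11,35] [42] → 3 disks.
Total size 152 GB; any packing needs at least ⌈152/64⌉ = 3 disks.
So 3 is already optimal.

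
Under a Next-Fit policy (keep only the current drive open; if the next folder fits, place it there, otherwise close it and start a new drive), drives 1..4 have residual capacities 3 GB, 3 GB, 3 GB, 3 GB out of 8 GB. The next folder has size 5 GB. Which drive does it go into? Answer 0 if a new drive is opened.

Next-Fit only looks at drive 4, which has 3 GB free.
5 GB does not fit, so a new drive is opened.

0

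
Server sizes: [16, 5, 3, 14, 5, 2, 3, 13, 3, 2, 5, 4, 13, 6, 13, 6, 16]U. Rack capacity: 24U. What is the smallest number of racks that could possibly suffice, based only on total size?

6

Total size = 16 + 5 + 3 + 14 + 5 + 2 + 3 + 13 + 3 + 2 + 5 + 4 + 13 + 6 + 13 + 6 + 16 = 129U.
⌈129 / 24⌉ = 6.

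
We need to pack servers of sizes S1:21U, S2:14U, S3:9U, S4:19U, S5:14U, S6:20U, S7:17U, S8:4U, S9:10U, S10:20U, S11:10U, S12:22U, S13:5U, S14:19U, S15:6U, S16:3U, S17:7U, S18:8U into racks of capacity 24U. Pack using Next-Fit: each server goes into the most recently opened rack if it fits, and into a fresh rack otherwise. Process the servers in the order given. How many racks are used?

Put S1 (21U) in rack 1; 3U remain.
Put S2 (14U) in rack 2; 10U remain.
Put S3 (9U) in rack 2; 1U remain.
Put S4 (19U) in rack 3; 5U remain.
Put S5 (14U) in rack 4; 10U remain.
Put S6 (20U) in rack 5; 4U remain.
Put S7 (17U) in rack 6; 7U remain.
Put S8 (4U) in rack 6; 3U remain.
Put S9 (10U) in rack 7; 14U remain.
Put S10 (20U) in rack 8; 4U remain.
Put S11 (10U) in rack 9; 14U remain.
Put S12 (22U) in rack 10; 2U remain.
Put S13 (5U) in rack 11; 19U remain.
Put S14 (19U) in rack 11; 0U remain.
Put S15 (6U) in rack 12; 18U remain.
Put S16 (3U) in rack 12; 15U remain.
Put S17 (7U) in rack 12; 8U remain.
Put S18 (8U) in rack 12; 0U remain.

12 racks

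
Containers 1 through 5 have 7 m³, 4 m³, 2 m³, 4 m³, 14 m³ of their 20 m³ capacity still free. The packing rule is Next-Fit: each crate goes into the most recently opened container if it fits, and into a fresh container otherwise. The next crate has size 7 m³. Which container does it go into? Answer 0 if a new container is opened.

Next-Fit only looks at container 5, which has 14 m³ free.
7 m³ fits there.

5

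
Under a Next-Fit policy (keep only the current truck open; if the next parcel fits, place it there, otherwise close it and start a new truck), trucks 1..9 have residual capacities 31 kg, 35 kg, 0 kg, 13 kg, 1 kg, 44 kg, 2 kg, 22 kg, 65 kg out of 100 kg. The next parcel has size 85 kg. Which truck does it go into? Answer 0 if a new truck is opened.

0

Next-Fit only looks at truck 9, which has 65 kg free.
85 kg does not fit, so a new truck is opened.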